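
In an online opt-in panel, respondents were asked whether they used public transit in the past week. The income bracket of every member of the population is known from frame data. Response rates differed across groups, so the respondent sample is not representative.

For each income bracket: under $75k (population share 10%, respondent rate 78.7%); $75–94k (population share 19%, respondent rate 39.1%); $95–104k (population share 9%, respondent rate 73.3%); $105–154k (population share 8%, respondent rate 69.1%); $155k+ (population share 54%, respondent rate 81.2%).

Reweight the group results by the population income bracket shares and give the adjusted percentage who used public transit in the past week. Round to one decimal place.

71.3%

Each cell contributes population-share × respondent value:
  under $75k: 0.1 × 78.7 = 7.87
  $75–94k: 0.19 × 39.1 = 7.429
  $95–104k: 0.09 × 73.3 = 6.597
  $105–154k: 0.08 × 69.1 = 5.528
  $155k+: 0.54 × 81.2 = 43.848
Post-stratified estimate = 71.272 → 71.3%.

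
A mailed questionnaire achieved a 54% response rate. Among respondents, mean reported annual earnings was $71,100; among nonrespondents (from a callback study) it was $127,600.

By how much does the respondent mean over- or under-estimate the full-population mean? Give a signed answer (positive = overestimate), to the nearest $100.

-$26,000

Nonresponse fraction = 1 − 0.54 = 0.46.
Bias = (nonresponse fraction) × (respondent mean − nonrespondent mean)
     = 0.46 × (71,100 − 127,600) = 0.46 × -56,500 = -25,990.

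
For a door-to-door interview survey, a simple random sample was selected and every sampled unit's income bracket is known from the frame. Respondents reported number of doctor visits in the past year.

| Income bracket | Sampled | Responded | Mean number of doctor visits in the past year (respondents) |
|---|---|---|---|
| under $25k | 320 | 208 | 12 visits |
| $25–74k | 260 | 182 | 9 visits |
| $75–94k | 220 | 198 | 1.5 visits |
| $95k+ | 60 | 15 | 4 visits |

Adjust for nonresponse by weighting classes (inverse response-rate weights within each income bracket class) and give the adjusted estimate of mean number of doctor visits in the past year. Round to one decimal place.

Response rates by class: under $25k 208/320 = 65%, $25–74k 182/260 = 70%, $75–94k 198/220 = 90%, $95k+ 15/60 = 25%.
Weighting each respondent by the inverse class response rate inflates each class back to its sampled size, so the class weight is n_sampled:
  under $25k: 320 × 12 = 3840
  $25–74k: 260 × 9 = 2340
  $75–94k: 220 × 1.5 = 330
  $95k+: 60 × 4 = 240
Adjusted estimate = 6750 / 860 = 7.84884 → 7.8.

7.8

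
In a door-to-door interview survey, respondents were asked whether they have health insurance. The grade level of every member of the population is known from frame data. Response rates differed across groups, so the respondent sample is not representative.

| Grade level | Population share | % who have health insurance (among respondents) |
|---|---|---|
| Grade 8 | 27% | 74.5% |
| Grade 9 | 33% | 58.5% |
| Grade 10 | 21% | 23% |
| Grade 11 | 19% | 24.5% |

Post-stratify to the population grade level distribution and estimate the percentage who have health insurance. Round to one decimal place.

Weight each group's respondent value by its population share:
  Grade 8: 0.27 × 74.5 = 20.115
  Grade 9: 0.33 × 58.5 = 19.305
  Grade 10: 0.21 × 23 = 4.83
  Grade 11: 0.19 × 24.5 = 4.655
Post-stratified estimate = 48.905 → 48.9%.

48.9%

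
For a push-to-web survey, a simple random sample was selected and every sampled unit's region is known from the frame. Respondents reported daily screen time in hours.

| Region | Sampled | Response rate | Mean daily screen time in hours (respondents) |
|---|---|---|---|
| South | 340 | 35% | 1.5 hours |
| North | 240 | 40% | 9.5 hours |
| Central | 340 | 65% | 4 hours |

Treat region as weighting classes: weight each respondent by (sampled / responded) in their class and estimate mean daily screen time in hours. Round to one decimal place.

Weighting each respondent by the inverse class response rate inflates each class back to its sampled size, so the class weight is n_sampled:
  South: 340 × 1.5 = 510
  North: 240 × 9.5 = 2280
  Central: 340 × 4 = 1360
Adjusted estimate = 4150 / 920 = 4.51087 → 4.5.

4.5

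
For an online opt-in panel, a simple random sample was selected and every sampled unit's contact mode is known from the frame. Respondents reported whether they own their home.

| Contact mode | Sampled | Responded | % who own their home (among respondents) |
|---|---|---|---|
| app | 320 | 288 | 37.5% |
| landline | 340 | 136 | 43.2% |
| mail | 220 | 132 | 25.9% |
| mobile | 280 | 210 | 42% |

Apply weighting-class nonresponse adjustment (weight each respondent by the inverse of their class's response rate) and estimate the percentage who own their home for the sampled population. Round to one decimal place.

Class response rates: app 288/320 = 90%, landline 136/340 = 40%, mail 132/220 = 60%, mobile 210/280 = 75%.
With weight = n_sampled/n_responded per class, the weighted class total is n_sampled:
  app: 320 × 37.5 = 12,000
  landline: 340 × 43.2 = 14688
  mail: 220 × 25.9 = 5698
  mobile: 280 × 42 = 11,760
Adjusted estimate = 44,146 / 1,160 = 38.0569 → 38.1%.

38.1%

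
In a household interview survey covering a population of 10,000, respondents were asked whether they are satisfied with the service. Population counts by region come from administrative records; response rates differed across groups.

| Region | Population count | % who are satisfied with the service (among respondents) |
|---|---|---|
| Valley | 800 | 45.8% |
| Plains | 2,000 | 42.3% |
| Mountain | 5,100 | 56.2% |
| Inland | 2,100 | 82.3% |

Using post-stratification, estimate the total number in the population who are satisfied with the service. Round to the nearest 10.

5,810

Each cell contributes its population count × the respondent rate:
  Valley: 800 × 45.8% = 366.4
  Plains: 2,000 × 42.3% = 846
  Mountain: 5,100 × 56.2% = 2866.2
  Inland: 2,100 × 82.3% = 1728.3
Estimated total = 5806.9 → 5,810.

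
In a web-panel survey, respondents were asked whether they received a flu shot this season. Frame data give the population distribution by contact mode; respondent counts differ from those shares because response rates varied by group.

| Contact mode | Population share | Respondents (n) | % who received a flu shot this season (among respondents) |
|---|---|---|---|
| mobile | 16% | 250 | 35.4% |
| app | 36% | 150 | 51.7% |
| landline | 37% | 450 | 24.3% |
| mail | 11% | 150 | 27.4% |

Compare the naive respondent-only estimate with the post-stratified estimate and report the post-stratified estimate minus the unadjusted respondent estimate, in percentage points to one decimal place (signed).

+4.6 percentage points

Without adjustment, the pooled respondent share is:
  (250/1000)×35.4 + (150/1000)×51.7 + (450/1000)×24.3 + (150/1000)×27.4 = 31.65%
Reweighting by population contact mode shares:
  0.16×35.4 + 0.36×51.7 + 0.37×24.3 + 0.11×27.4 = 36.281%
Difference = 36.281 − 31.65 = 4.631 pp.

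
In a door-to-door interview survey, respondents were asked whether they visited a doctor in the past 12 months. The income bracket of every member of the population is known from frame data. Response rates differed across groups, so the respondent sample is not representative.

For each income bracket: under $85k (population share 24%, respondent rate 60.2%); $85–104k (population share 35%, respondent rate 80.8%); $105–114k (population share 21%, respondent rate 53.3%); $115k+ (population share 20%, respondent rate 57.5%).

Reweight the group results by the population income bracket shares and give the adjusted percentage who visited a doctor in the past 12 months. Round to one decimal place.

65.4%

Weight each group's respondent value by its population share:
  under $85k: 0.24 × 60.2 = 14.448
  $85–104k: 0.35 × 80.8 = 28.28
  $105–114k: 0.21 × 53.3 = 11.193
  $115k+: 0.2 × 57.5 = 11.5
Post-stratified estimate = 65.421 → 65.4%.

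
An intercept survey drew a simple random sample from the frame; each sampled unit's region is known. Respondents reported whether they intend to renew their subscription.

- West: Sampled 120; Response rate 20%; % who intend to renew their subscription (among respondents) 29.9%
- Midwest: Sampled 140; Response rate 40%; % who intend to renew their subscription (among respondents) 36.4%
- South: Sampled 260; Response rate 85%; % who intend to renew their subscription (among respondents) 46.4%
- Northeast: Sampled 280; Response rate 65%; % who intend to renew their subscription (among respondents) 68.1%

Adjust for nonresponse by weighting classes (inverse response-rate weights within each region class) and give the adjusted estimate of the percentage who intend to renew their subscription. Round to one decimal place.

Weighting each respondent by the inverse class response rate inflates each class back to its sampled size, so the class weight is n_sampled:
  West: 120 × 29.9 = 3588
  Midwest: 140 × 36.4 = 5096
  South: 260 × 46.4 = 12,064
  Northeast: 280 × 68.1 = 19,068
Adjusted estimate = 39,816 / 800 = 49.77 → 49.8%.

49.8%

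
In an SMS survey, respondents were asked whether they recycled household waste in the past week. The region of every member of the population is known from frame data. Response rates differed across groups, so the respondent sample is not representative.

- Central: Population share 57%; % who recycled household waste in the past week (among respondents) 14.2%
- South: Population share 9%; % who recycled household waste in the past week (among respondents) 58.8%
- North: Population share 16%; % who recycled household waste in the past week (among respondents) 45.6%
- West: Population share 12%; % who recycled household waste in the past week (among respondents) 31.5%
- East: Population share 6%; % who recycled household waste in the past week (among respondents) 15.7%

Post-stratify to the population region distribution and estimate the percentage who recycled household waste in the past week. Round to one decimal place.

25.4%

Each cell contributes population-share × respondent value:
  Central: 0.57 × 14.2 = 8.094
  South: 0.09 × 58.8 = 5.292
  North: 0.16 × 45.6 = 7.296
  West: 0.12 × 31.5 = 3.78
  East: 0.06 × 15.7 = 0.942
Post-stratified estimate = 25.404 → 25.4%.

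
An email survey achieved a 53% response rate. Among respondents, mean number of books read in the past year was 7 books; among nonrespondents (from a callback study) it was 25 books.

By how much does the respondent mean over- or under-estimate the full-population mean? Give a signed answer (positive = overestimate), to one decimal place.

-8.5

Nonresponse fraction = 1 − 0.53 = 0.47.
Bias = (nonresponse fraction) × (respondent mean − nonrespondent mean)
     = 0.47 × (7 − 25) = 0.47 × -18 = -8.46.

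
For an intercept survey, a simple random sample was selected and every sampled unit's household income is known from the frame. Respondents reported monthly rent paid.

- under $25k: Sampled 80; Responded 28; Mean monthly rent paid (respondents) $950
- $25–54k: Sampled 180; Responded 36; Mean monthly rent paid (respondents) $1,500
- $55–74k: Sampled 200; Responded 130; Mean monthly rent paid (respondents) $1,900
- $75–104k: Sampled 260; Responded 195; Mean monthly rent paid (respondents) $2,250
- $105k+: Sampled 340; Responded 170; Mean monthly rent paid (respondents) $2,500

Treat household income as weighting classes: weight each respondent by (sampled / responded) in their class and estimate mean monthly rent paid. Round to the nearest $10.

$2,040

Class response rates: under $25k 28/80 = 35%, $25–54k 36/180 = 20%, $55–74k 130/200 = 65%, $75–104k 195/260 = 75%, $105k+ 170/340 = 50%.
Inverse-response-rate weighting restores each class to its sampled count, so class totals weight by n_sampled:
  under $25k: 80 × 950 = 76,000
  $25–54k: 180 × 1500 = 270,000
  $55–74k: 200 × 1900 = 380,000
  $75–104k: 260 × 2250 = 585,000
  $105k+: 340 × 2500 = 850,000
Adjusted estimate = 2,161,000 / 1,060 = 2038.68 → $2,040.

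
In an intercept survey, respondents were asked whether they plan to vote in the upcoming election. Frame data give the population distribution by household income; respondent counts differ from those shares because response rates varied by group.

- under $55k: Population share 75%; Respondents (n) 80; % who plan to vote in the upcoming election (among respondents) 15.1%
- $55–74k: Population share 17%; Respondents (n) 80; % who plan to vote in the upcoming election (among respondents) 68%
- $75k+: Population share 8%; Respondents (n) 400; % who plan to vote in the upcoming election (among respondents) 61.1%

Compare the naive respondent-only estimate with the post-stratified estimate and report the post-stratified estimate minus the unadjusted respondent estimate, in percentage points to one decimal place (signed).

-27.7 percentage points

Without adjustment, the pooled respondent share is:
  (80/560)×15.1 + (80/560)×68 + (400/560)×61.1 = 55.5143%
Reweighting by population household income shares:
  0.75×15.1 + 0.17×68 + 0.08×61.1 = 27.773%
Difference = 27.773 − 55.5143 = -27.7413 pp.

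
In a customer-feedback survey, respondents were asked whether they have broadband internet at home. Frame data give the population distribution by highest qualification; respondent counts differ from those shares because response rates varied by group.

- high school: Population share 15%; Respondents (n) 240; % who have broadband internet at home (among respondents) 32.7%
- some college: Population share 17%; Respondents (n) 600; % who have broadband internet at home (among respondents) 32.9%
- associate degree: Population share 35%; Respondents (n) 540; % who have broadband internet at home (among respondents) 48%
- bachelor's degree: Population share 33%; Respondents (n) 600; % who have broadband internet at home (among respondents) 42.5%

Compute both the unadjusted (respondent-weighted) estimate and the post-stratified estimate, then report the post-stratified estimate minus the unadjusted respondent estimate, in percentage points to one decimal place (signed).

+1.4 percentage points

Unadjusted (pooled respondent) estimate weights by respondent counts:
  (240/1980)×32.7 + (600/1980)×32.9 + (540/1980)×48 + (600/1980)×42.5 = 39.903%
Post-stratified estimate weights by population shares:
  0.15×32.7 + 0.17×32.9 + 0.35×48 + 0.33×42.5 = 41.323%
Difference = 41.323 − 39.903 = 1.42 pp.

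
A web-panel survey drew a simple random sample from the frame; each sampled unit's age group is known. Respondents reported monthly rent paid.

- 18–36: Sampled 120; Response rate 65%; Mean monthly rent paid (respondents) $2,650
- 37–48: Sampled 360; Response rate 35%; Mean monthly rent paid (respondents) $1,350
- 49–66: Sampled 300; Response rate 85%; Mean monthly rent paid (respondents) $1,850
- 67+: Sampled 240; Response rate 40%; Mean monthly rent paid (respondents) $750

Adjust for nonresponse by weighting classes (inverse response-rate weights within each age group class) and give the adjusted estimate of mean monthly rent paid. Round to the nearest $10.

$1,510

Each respondent's weight = sampled/responded in their class; summing within a class gives n_sampled, so:
  18–36: 120 × 2650 = 318,000
  37–48: 360 × 1350 = 486,000
  49–66: 300 × 1850 = 555,000
  67+: 240 × 750 = 180,000
Adjusted estimate = 1,539,000 / 1,020 = 1508.82 → $1,510.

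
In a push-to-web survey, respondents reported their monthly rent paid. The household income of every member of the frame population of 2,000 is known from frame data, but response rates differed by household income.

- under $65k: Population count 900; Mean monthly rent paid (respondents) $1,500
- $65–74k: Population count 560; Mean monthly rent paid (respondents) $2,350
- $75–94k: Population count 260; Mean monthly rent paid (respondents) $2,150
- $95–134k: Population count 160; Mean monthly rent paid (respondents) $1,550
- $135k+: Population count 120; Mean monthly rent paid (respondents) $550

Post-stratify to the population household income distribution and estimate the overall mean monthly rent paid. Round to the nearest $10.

$1,770

Each cell contributes population-share × respondent value:
  under $65k: (900/2,000) × 1500 = 675
  $65–74k: (560/2,000) × 2350 = 658
  $75–94k: (260/2,000) × 2150 = 279.5
  $95–134k: (160/2,000) × 1550 = 124
  $135k+: (120/2,000) × 550 = 33
Post-stratified estimate = 1769.5 → $1,770.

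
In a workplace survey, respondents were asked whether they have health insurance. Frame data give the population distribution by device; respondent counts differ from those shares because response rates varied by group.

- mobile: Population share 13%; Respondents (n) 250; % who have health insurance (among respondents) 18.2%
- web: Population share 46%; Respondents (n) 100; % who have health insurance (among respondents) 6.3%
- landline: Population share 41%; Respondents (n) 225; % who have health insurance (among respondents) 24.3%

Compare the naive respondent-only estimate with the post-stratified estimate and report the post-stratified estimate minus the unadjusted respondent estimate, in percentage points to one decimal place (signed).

-3.3 percentage points

Without adjustment, the pooled respondent share is:
  (250/575)×18.2 + (100/575)×6.3 + (225/575)×24.3 = 18.5174%
Post-stratified estimate weights by population shares:
  0.13×18.2 + 0.46×6.3 + 0.41×24.3 = 15.227%
Difference = 15.227 − 18.5174 = -3.2904 pp.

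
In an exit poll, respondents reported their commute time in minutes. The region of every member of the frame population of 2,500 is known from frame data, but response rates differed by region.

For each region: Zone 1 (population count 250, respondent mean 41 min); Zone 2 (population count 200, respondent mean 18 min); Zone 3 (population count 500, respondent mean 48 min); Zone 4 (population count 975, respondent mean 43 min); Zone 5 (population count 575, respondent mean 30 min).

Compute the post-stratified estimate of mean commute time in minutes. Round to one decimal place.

Each cell contributes population-share × respondent value:
  Zone 1: (250/2,500) × 41 = 4.1
  Zone 2: (200/2,500) × 18 = 1.44
  Zone 3: (500/2,500) × 48 = 9.6
  Zone 4: (975/2,500) × 43 = 16.77
  Zone 5: (575/2,500) × 30 = 6.9
Post-stratified estimate = 38.81 → 38.8.

38.8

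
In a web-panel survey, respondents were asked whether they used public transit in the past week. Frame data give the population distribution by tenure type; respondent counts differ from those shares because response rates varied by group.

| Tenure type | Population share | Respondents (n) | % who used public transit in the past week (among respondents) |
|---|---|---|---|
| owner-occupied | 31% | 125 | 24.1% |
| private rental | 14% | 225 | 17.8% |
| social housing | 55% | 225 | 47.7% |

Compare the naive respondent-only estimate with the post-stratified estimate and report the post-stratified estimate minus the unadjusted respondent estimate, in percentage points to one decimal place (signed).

+5.3 percentage points

Unadjusted (pooled respondent) estimate weights by respondent counts:
  (125/575)×24.1 + (225/575)×17.8 + (225/575)×47.7 = 30.8696%
Post-stratified estimate weights by population shares:
  0.31×24.1 + 0.14×17.8 + 0.55×47.7 = 36.198%
Difference = 36.198 − 30.8696 = 5.3284 pp.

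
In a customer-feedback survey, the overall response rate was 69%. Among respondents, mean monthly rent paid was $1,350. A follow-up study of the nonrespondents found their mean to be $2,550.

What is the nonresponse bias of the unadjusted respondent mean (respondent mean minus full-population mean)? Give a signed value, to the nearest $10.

Nonresponse fraction = 1 − 0.69 = 0.31.
Bias = (nonresponse fraction) × (respondent mean − nonrespondent mean)
     = 0.31 × (1350 − 2550) = 0.31 × -1200 = -372.

-$370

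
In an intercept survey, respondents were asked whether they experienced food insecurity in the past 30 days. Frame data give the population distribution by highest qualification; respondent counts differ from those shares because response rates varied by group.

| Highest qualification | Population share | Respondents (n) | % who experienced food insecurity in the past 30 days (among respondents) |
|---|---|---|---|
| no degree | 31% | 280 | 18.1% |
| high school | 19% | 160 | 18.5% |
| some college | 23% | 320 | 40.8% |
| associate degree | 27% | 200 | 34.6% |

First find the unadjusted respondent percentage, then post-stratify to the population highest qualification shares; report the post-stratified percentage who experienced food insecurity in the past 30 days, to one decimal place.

27.9%

Without adjustment, the pooled respondent share is:
  (280/960)×18.1 + (160/960)×18.5 + (320/960)×40.8 + (200/960)×34.6 = 29.1708%
Post-stratified estimate weights by population shares:
  0.31×18.1 + 0.19×18.5 + 0.23×40.8 + 0.27×34.6 = 27.852%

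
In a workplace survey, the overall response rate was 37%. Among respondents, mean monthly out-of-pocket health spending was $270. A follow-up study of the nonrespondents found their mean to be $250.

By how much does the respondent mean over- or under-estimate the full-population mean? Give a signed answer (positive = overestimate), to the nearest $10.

Nonresponse fraction = 1 − 0.37 = 0.63.
Bias = (nonresponse fraction) × (respondent mean − nonrespondent mean)
     = 0.63 × (270 − 250) = 0.63 × 20 = 12.6.

+$10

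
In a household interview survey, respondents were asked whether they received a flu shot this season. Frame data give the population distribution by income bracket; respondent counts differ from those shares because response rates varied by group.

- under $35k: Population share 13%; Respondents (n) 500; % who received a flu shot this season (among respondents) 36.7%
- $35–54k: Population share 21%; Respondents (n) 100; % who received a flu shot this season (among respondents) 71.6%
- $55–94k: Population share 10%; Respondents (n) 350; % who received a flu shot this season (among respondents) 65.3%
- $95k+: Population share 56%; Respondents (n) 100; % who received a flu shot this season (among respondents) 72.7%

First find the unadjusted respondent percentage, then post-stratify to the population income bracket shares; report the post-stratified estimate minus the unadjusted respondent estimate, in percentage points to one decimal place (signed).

+14.1 percentage points

Without adjustment, the pooled respondent share is:
  (500/1050)×36.7 + (100/1050)×71.6 + (350/1050)×65.3 + (100/1050)×72.7 = 52.9857%
Post-stratifying to population shares instead:
  0.13×36.7 + 0.21×71.6 + 0.1×65.3 + 0.56×72.7 = 67.049%
Difference = 67.049 − 52.9857 = 14.0633 pp.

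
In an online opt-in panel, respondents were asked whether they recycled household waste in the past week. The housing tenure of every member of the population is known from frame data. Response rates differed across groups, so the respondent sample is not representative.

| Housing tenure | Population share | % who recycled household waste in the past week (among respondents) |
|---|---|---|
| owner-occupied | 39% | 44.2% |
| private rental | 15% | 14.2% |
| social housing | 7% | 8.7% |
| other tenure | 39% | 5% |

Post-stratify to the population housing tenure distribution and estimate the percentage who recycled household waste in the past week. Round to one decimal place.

Each cell contributes population-share × respondent value:
  owner-occupied: 0.39 × 44.2 = 17.238
  private rental: 0.15 × 14.2 = 2.13
  social housing: 0.07 × 8.7 = 0.609
  other tenure: 0.39 × 5 = 1.95
Post-stratified estimate = 21.927 → 21.9%.

21.9%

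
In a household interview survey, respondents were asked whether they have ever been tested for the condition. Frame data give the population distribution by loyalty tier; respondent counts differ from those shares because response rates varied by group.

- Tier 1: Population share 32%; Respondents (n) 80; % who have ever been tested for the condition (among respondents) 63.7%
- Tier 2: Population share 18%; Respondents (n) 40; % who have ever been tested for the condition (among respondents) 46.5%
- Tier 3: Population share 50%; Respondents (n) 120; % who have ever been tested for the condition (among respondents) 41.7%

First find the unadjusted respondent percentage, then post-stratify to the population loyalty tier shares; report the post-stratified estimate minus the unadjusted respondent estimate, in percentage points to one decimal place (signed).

-0.2 percentage points

Unadjusted (pooled respondent) estimate weights by respondent counts:
  (80/240)×63.7 + (40/240)×46.5 + (120/240)×41.7 = 49.8333%
Post-stratified estimate weights by population shares:
  0.32×63.7 + 0.18×46.5 + 0.5×41.7 = 49.604%
Difference = 49.604 − 49.8333 = -0.2293 pp.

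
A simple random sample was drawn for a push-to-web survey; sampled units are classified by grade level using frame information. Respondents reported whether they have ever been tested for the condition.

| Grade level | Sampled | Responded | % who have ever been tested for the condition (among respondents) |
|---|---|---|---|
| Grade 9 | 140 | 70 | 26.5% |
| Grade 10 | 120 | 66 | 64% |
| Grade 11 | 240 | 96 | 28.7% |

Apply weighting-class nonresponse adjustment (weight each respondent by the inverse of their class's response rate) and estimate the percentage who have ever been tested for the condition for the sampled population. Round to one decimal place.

36.6%

Class response rates: Grade 9 70/140 = 50%, Grade 10 66/120 = 55%, Grade 11 96/240 = 40%.
Inverse-response-rate weighting restores each class to its sampled count, so class totals weight by n_sampled:
  Grade 9: 140 × 26.5 = 3710
  Grade 10: 120 × 64 = 7680
  Grade 11: 240 × 28.7 = 6888
Adjusted estimate = 18,278 / 500 = 36.556 → 36.6%.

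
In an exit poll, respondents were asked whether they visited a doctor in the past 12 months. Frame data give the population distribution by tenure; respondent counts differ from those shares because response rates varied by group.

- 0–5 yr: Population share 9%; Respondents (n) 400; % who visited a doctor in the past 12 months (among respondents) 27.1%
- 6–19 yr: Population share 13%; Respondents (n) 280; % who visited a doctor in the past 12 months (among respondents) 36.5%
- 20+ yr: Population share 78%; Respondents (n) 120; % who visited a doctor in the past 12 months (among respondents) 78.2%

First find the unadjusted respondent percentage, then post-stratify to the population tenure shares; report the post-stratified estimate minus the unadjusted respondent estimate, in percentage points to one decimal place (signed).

+30.1 percentage points

Naive respondent-only estimate (weights = respondent counts):
  (400/800)×27.1 + (280/800)×36.5 + (120/800)×78.2 = 38.055%
Post-stratified estimate weights by population shares:
  0.09×27.1 + 0.13×36.5 + 0.78×78.2 = 68.18%
Difference = 68.18 − 38.055 = 30.125 pp.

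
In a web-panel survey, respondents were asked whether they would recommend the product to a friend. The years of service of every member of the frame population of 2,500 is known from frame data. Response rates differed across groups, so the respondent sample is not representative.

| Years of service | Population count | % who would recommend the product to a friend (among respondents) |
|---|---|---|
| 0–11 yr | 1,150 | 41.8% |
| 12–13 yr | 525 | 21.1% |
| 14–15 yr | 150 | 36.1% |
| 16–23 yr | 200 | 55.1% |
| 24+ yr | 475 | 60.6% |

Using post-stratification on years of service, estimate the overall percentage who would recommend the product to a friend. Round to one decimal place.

Reweight to the known years of service distribution:
  0–11 yr: (1,150/2,500) × 41.8 = 19.228
  12–13 yr: (525/2,500) × 21.1 = 4.431
  14–15 yr: (150/2,500) × 36.1 = 2.166
  16–23 yr: (200/2,500) × 55.1 = 4.408
  24+ yr: (475/2,500) × 60.6 = 11.514
Post-stratified estimate = 41.747 → 41.7%.

41.7%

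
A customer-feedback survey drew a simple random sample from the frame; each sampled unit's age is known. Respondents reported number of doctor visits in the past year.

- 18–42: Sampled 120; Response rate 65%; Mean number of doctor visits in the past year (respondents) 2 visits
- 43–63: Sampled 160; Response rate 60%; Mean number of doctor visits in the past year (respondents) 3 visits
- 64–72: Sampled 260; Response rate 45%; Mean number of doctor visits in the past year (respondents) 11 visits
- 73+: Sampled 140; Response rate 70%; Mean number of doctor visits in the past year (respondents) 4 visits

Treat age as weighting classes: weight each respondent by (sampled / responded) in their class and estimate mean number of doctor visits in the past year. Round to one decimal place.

6.1

Each respondent's weight = sampled/responded in their class; summing within a class gives n_sampled, so:
  18–42: 120 × 2 = 240
  43–63: 160 × 3 = 480
  64–72: 260 × 11 = 2860
  73+: 140 × 4 = 560
Adjusted estimate = 4140 / 680 = 6.08824 → 6.1.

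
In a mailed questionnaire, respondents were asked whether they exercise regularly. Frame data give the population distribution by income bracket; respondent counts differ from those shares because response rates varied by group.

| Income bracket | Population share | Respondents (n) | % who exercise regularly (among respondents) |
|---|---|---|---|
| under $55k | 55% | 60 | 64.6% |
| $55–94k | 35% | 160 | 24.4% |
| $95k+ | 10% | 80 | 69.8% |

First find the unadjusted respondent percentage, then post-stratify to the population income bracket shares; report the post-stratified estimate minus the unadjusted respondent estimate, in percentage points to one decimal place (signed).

Unadjusted (pooled respondent) estimate weights by respondent counts:
  (60/300)×64.6 + (160/300)×24.4 + (80/300)×69.8 = 44.5467%
Post-stratifying to population shares instead:
  0.55×64.6 + 0.35×24.4 + 0.1×69.8 = 51.05%
Difference = 51.05 − 44.5467 = 6.5033 pp.

+6.5 percentage points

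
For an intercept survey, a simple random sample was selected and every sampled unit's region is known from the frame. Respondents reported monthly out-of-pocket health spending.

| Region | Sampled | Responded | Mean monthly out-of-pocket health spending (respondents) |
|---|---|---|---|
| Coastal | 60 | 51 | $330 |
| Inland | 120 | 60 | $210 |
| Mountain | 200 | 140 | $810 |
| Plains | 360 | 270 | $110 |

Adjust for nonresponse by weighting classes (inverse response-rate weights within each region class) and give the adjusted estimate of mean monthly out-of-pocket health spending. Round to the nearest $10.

Response rates by class: Coastal 51/60 = 85%, Inland 60/120 = 50%, Mountain 140/200 = 70%, Plains 270/360 = 75%.
Weighting each respondent by the inverse class response rate inflates each class back to its sampled size, so the class weight is n_sampled:
  Coastal: 60 × 330 = 19,800
  Inland: 120 × 210 = 25,200
  Mountain: 200 × 810 = 162,000
  Plains: 360 × 110 = 39,600
Adjusted estimate = 246,600 / 740 = 333.243 → $330.

$330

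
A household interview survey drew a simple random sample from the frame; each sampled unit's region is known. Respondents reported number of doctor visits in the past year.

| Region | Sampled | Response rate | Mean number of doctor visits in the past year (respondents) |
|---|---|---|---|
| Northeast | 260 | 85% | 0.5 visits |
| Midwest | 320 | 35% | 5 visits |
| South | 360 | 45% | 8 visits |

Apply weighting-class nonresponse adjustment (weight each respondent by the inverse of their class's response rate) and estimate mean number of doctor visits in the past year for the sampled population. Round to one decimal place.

4.9

Each respondent's weight = sampled/responded in their class; summing within a class gives n_sampled, so:
  Northeast: 260 × 0.5 = 130
  Midwest: 320 × 5 = 1600
  South: 360 × 8 = 2880
Adjusted estimate = 4610 / 940 = 4.90426 → 4.9.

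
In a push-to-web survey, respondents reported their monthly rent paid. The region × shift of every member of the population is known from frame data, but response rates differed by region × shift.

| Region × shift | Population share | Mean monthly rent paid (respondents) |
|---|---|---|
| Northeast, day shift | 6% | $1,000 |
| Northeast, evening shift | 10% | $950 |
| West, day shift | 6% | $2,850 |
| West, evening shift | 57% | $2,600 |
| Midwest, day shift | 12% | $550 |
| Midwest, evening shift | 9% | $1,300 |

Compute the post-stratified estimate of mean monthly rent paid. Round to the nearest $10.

$1,990

Reweight to the known region × shift distribution:
  Northeast, day shift: 0.06 × 1000 = 60
  Northeast, evening shift: 0.1 × 950 = 95
  West, day shift: 0.06 × 2850 = 171
  West, evening shift: 0.57 × 2600 = 1482
  Midwest, day shift: 0.12 × 550 = 66
  Midwest, evening shift: 0.09 × 1300 = 117
Post-stratified estimate = 1991 → $1,990.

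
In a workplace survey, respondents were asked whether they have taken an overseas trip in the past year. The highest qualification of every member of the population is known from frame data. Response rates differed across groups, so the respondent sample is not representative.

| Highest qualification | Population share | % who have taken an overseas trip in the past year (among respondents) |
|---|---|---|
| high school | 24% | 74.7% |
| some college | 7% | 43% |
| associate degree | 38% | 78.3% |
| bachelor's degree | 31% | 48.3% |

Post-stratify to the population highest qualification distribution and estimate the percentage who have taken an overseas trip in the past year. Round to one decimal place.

65.7%

Weight each group's respondent value by its population share:
  high school: 0.24 × 74.7 = 17.928
  some college: 0.07 × 43 = 3.01
  associate degree: 0.38 × 78.3 = 29.754
  bachelor's degree: 0.31 × 48.3 = 14.973
Post-stratified estimate = 65.665 → 65.7%.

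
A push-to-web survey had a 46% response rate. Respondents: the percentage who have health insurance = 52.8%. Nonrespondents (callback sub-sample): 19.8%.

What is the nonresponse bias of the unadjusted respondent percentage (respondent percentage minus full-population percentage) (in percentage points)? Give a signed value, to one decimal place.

Nonresponse fraction = 1 − 0.46 = 0.54.
Bias = (nonresponse fraction) × (respondent percentage − nonrespondent percentage)
     = 0.54 × (52.8 − 19.8) = 0.54 × 33 = 17.82.

+17.8 percentage points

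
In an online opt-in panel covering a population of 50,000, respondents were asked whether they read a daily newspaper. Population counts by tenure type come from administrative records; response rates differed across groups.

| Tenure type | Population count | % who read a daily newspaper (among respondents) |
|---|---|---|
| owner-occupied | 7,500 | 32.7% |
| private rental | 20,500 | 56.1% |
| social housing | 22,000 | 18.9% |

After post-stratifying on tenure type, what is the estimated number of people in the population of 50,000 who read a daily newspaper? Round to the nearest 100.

18,100

Apply each group's respondent rate to its population count:
  owner-occupied: 7,500 × 32.7% = 2452.5
  private rental: 20,500 × 56.1% = 11500.5
  social housing: 22,000 × 18.9% = 4158
Estimated total = 18,111 → 18,100.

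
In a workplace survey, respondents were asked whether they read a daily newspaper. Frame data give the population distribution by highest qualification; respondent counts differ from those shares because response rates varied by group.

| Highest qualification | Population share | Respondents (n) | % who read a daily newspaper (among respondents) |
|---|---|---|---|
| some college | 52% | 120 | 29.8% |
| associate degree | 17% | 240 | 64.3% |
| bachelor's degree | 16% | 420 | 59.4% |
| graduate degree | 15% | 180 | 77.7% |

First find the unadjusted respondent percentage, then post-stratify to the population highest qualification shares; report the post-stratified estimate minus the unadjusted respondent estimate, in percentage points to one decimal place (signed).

-12.8 percentage points

Without adjustment, the pooled respondent share is:
  (120/960)×29.8 + (240/960)×64.3 + (420/960)×59.4 + (180/960)×77.7 = 60.3563%
Post-stratifying to population shares instead:
  0.52×29.8 + 0.17×64.3 + 0.16×59.4 + 0.15×77.7 = 47.586%
Difference = 47.586 − 60.3563 = -12.7703 pp.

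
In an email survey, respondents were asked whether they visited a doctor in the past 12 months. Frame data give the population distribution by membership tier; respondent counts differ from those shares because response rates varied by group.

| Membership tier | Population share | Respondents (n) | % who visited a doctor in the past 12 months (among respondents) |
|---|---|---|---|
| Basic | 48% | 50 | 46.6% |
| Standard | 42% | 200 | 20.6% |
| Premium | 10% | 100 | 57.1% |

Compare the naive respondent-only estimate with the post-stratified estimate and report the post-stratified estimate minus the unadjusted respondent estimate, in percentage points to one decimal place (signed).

+2.0 percentage points

Without adjustment, the pooled respondent share is:
  (50/350)×46.6 + (200/350)×20.6 + (100/350)×57.1 = 34.7429%
Post-stratified estimate weights by population shares:
  0.48×46.6 + 0.42×20.6 + 0.1×57.1 = 36.73%
Difference = 36.73 − 34.7429 = 1.9871 pp.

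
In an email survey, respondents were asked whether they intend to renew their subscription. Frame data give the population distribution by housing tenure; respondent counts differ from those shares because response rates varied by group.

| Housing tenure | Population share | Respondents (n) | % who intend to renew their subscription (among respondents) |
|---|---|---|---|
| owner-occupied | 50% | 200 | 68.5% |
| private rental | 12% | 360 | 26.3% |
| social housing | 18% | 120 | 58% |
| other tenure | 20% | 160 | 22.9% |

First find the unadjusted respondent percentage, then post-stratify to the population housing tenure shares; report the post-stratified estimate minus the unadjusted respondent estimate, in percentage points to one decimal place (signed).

Unadjusted (pooled respondent) estimate weights by respondent counts:
  (200/840)×68.5 + (360/840)×26.3 + (120/840)×58 + (160/840)×22.9 = 40.2286%
Reweighting by population housing tenure shares:
  0.5×68.5 + 0.12×26.3 + 0.18×58 + 0.2×22.9 = 52.426%
Difference = 52.426 − 40.2286 = 12.1974 pp.

+12.2 percentage points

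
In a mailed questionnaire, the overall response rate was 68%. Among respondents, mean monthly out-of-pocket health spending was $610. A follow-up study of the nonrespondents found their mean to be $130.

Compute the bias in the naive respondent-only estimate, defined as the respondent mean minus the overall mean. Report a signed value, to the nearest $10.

+$150

Nonresponse fraction = 1 − 0.68 = 0.32.
Bias = (nonresponse fraction) × (respondent mean − nonrespondent mean)
     = 0.32 × (610 − 130) = 0.32 × 480 = 153.6.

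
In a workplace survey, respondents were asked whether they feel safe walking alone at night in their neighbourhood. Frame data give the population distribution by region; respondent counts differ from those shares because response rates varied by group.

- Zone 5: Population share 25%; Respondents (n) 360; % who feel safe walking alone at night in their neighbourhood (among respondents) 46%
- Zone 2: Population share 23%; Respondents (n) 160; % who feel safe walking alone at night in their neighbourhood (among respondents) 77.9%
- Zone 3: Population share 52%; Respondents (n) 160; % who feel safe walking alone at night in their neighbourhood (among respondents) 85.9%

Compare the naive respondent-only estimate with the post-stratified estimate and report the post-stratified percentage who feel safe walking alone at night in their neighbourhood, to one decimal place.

74.1%

Without adjustment, the pooled respondent share is:
  (360/680)×46 + (160/680)×77.9 + (160/680)×85.9 = 62.8941%
Reweighting by population region shares:
  0.25×46 + 0.23×77.9 + 0.52×85.9 = 74.085%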